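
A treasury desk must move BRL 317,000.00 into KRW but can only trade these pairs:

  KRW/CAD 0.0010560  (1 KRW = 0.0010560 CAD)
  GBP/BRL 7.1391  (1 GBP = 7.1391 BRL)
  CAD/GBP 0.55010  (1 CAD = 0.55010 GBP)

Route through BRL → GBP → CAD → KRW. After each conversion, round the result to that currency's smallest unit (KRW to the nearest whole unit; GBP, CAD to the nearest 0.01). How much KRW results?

BRL 317,000.00 ÷ 7.1391 = GBP 44,403.36
GBP 44,403.36 ÷ 0.55010 = CAD 80,718.71
CAD 80,718.71 ÷ 0.0010560 = KRW 76,438,172

KRW 76,438,172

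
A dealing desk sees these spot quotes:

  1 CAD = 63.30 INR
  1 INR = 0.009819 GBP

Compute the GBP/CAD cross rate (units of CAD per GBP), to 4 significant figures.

GBP/CAD = 1.609

1 GBP ÷ 0.009819 = 101.843 INR
101.843 INR ÷ 63.30 = 1.6089 CAD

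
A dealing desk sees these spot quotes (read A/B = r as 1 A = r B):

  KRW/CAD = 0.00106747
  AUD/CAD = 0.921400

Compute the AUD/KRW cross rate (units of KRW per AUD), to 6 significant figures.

AUD/KRW = 863.162

1 AUD × 0.921400 = 0.9214 CAD
0.9214 CAD ÷ 0.00106747 = 863.162 KRW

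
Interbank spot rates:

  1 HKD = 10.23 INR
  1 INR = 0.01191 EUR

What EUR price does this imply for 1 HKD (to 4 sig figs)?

1 HKD × 10.23 = 10.23 INR
10.23 INR × 0.01191 = 0.121839 EUR

HKD/EUR = 0.1218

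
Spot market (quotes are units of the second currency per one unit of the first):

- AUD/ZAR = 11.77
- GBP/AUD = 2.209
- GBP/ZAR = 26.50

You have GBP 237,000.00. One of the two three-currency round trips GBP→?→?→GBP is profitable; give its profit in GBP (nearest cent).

Profit: GBP 4,558.34

Profitable loop is GBP → ZAR → AUD → GBP:
GBP 237,000.00 × 26.50 = ZAR 6,280,500.00
ZAR 6,280,500.00 ÷ 11.77 = AUD 533,602.38
AUD 533,602.38 ÷ 2.209 = GBP 241,558.34
Profit = GBP 241,558.34 − GBP 237,000.00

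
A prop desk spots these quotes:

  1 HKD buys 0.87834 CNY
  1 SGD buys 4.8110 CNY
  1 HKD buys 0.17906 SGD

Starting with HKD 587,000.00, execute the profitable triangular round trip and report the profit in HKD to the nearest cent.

Profitable loop is HKD → CNY → SGD → HKD:
HKD 587,000.00 × 0.87834 = CNY 515,585.58
CNY 515,585.58 ÷ 4.8110 = SGD 107,168.07
SGD 107,168.07 ÷ 0.17906 = HKD 598,503.68
Profit = HKD 598,503.68 − HKD 587,000.00

Profit: HKD 11,503.68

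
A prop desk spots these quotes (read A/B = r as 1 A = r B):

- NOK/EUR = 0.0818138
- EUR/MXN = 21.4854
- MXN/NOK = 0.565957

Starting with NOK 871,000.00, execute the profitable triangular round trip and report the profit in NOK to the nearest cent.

Profit: NOK 4,517.26

Profitable loop is NOK → MXN → EUR → NOK:
NOK 871,000.00 ÷ 0.565957 = MXN 1,538,986.18
MXN 1,538,986.18 ÷ 21.4854 = EUR 71,629.39
EUR 71,629.39 ÷ 0.0818138 = NOK 875,517.26
Profit = NOK 875,517.26 − NOK 871,000.00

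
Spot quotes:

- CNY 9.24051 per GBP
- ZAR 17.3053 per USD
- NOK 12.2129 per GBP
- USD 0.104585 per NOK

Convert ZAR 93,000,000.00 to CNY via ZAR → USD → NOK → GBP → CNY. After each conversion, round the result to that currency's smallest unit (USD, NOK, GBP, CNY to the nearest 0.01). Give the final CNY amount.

CNY 38,878,683.94

ZAR 93,000,000.00 ÷ 17.3053 = USD 5,374,076.15
USD 5,374,076.15 ÷ 0.104585 = NOK 51,384,769.80
NOK 51,384,769.80 ÷ 12.2129 = GBP 4,207,417.55
GBP 4,207,417.55 × 9.24051 = CNY 38,878,683.94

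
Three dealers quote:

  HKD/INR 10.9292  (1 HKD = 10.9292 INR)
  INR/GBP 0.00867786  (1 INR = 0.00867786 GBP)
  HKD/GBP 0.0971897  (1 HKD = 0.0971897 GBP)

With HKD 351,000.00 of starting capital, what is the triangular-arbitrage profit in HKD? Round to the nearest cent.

Profit: HKD 8,688.33

Profitable loop is HKD → GBP → INR → HKD:
HKD 351,000.00 × 0.0971897 = GBP 34,113.58
GBP 34,113.58 ÷ 0.00867786 = INR 3,931,105.68
INR 3,931,105.68 ÷ 10.9292 = HKD 359,688.33
Profit = HKD 359,688.33 − HKD 351,000.00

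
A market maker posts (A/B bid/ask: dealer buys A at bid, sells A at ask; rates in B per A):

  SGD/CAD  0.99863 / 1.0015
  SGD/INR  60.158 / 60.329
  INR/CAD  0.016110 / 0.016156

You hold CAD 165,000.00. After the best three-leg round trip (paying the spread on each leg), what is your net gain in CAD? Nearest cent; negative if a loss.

Best loop CAD → INR → SGD → CAD:
CAD 165,000.00 ÷ 0.016156 (buy INR at ask) = INR 10,212,923.99
INR 10,212,923.99 ÷ 60.329 (buy SGD at ask) = SGD 169,287.14
SGD 169,287.14 × 0.99863 (sell SGD at bid) = CAD 169,055.22

Net profit: CAD 4,055.22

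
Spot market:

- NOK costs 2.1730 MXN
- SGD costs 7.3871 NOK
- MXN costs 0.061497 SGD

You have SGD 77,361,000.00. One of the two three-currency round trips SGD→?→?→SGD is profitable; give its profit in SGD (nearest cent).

Profit: SGD 1,006,219.90

Profitable loop is SGD → MXN → NOK → SGD:
SGD 77,361,000.00 ÷ 0.061497 = MXN 1,257,963,803.11
MXN 1,257,963,803.11 ÷ 2.1730 = NOK 578,906,490.16
NOK 578,906,490.16 ÷ 7.3871 = SGD 78,367,219.90
Profit = SGD 78,367,219.90 − SGD 77,361,000.00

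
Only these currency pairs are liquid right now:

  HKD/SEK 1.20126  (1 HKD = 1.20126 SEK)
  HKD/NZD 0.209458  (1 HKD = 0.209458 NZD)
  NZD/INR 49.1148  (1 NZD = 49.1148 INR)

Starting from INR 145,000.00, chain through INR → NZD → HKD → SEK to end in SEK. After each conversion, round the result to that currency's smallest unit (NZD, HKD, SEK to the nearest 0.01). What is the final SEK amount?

SEK 16,931.53

INR 145,000.00 ÷ 49.1148 = NZD 2,952.27
NZD 2,952.27 ÷ 0.209458 = HKD 14,094.81
HKD 14,094.81 × 1.20126 = SEK 16,931.53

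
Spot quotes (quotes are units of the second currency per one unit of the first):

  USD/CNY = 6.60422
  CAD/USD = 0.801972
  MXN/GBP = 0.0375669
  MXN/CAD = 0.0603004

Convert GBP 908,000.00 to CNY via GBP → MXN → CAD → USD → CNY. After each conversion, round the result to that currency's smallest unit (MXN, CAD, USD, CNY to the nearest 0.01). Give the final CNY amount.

CNY 7,719,362.23

GBP 908,000.00 ÷ 0.0375669 = MXN 24,170,213.67
MXN 24,170,213.67 × 0.0603004 = CAD 1,457,473.55
CAD 1,457,473.55 × 0.801972 = USD 1,168,852.98
USD 1,168,852.98 × 6.60422 = CNY 7,719,362.23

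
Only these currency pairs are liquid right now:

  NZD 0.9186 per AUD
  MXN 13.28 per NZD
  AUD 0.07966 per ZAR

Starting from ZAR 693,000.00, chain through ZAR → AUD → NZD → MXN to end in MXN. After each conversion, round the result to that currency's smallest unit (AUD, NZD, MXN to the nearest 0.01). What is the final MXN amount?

ZAR 693,000.00 × 0.07966 = AUD 55,204.38
AUD 55,204.38 × 0.9186 = NZD 50,710.74
NZD 50,710.74 × 13.28 = MXN 673,438.63

MXN 673,438.63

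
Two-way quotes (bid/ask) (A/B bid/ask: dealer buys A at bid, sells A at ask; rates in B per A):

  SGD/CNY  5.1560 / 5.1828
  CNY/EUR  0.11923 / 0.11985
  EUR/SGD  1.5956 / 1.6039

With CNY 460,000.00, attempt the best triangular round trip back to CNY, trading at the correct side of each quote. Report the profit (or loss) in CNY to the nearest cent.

Best loop CNY → SGD → EUR → CNY:
CNY 460,000.00 ÷ 5.1828 (buy SGD at ask) = SGD 88,755.11
SGD 88,755.11 ÷ 1.6039 (buy EUR at ask) = EUR 55,337.06
EUR 55,337.06 ÷ 0.11985 (buy CNY at ask) = CNY 461,719.33

Net profit: CNY 1,719.33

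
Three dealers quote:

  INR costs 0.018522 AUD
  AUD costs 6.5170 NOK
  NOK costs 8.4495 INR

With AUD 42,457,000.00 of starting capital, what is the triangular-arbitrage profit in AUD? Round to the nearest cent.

Profit: AUD 845,793.60

Profitable loop is AUD → NOK → INR → AUD:
AUD 42,457,000.00 × 6.5170 = NOK 276,692,269.00
NOK 276,692,269.00 × 8.4495 = INR 2,337,911,326.92
INR 2,337,911,326.92 × 0.018522 = AUD 43,302,793.60
Profit = AUD 43,302,793.60 − AUD 42,457,000.00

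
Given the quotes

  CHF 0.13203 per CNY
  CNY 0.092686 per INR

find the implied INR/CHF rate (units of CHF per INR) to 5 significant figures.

INR/CHF = 0.012237

1 INR × 0.092686 = 0.092686 CNY
0.092686 CNY × 0.13203 = 0.0122373 CHF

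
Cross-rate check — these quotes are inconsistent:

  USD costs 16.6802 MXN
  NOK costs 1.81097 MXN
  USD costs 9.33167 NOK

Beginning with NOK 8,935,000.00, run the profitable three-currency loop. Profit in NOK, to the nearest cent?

Profit: NOK 117,404.07

Profitable loop is NOK → MXN → USD → NOK:
NOK 8,935,000.00 × 1.81097 = MXN 16,181,016.95
MXN 16,181,016.95 ÷ 16.6802 = USD 970,073.32
USD 970,073.32 × 9.33167 = NOK 9,052,404.07
Profit = NOK 9,052,404.07 − NOK 8,935,000.00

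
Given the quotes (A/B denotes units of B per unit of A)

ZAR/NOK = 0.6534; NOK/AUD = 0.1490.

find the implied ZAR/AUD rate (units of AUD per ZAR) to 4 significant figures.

1 ZAR × 0.6534 = 0.6534 NOK
0.6534 NOK × 0.1490 = 0.0973566 AUD

ZAR/AUD = 0.09736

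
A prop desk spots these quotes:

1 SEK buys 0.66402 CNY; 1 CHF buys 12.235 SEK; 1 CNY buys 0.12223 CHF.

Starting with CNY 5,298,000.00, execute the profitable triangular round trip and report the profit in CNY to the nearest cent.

Profitable loop is CNY → SEK → CHF → CNY:
CNY 5,298,000.00 ÷ 0.66402 = SEK 7,978,675.34
SEK 7,978,675.34 ÷ 12.235 = CHF 652,118.95
CHF 652,118.95 ÷ 0.12223 = CNY 5,335,179.16
Profit = CNY 5,335,179.16 − CNY 5,298,000.00

Profit: CNY 37,179.16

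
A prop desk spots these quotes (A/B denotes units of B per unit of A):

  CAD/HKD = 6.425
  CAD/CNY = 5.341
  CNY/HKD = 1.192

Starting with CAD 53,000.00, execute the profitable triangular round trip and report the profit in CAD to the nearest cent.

Profit: CAD 487.24

Profitable loop is CAD → HKD → CNY → CAD:
CAD 53,000.00 × 6.425 = HKD 340,525.00
HKD 340,525.00 ÷ 1.192 = CNY 285,675.34
CNY 285,675.34 ÷ 5.341 = CAD 53,487.24
Profit = CAD 53,487.24 − CAD 53,000.00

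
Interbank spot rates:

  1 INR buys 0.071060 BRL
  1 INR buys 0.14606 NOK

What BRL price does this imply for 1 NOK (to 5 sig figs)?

NOK/BRL = 0.48651

1 NOK ÷ 0.14606 = 6.8465 INR
6.8465 INR × 0.071060 = 0.486512 BRL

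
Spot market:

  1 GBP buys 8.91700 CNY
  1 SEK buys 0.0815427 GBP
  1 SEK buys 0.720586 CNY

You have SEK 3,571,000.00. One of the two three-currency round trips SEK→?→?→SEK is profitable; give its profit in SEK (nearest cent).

Profitable loop is SEK → GBP → CNY → SEK:
SEK 3,571,000.00 × 0.0815427 = GBP 291,188.98
GBP 291,188.98 × 8.91700 = CNY 2,596,532.15
CNY 2,596,532.15 ÷ 0.720586 = SEK 3,603,361.92
Profit = SEK 3,603,361.92 − SEK 3,571,000.00

Profit: SEK 32,361.92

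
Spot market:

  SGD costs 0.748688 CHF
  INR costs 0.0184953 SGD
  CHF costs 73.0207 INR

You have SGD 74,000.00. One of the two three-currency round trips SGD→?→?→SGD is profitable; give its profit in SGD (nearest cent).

Profitable loop is SGD → CHF → INR → SGD:
SGD 74,000.00 × 0.748688 = CHF 55,402.91
CHF 55,402.91 × 73.0207 = INR 4,045,559.42
INR 4,045,559.42 × 0.0184953 = SGD 74,823.84
Profit = SGD 74,823.84 − SGD 74,000.00

Profit: SGD 823.84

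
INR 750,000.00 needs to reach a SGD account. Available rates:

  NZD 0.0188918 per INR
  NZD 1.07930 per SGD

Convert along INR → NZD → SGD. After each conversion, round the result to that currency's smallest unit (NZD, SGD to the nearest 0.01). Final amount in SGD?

SGD 13,127.81

INR 750,000.00 × 0.0188918 = NZD 14,168.85
NZD 14,168.85 ÷ 1.07930 = SGD 13,127.81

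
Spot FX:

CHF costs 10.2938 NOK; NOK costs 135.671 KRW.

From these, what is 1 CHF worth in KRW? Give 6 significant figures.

1 CHF × 10.2938 = 10.2938 NOK
10.2938 NOK × 135.671 = 1396.57 KRW

CHF/KRW = 1396.57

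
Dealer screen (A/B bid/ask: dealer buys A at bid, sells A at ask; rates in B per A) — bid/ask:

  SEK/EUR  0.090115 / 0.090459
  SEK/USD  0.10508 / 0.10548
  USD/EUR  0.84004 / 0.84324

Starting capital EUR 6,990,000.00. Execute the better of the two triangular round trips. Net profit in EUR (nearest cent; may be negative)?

Net profit: EUR 91,951.40

Best loop EUR → USD → SEK → EUR:
EUR 6,990,000.00 ÷ 0.84324 (buy USD at ask) = USD 8,289,454.96
USD 8,289,454.96 ÷ 0.10548 (buy SEK at ask) = SEK 78,587,930.98
SEK 78,587,930.98 × 0.090115 (sell SEK at bid) = EUR 7,081,951.40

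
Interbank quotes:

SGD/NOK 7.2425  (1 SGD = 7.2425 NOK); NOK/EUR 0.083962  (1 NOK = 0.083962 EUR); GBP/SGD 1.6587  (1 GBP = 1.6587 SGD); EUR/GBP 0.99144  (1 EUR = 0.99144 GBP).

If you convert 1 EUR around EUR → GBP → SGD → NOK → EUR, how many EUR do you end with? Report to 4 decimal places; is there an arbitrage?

Around EUR → GBP → SGD → NOK → EUR: 1 × 0.99144 × 1.6587 × 7.2425 × 0.083962 = 1.000013
Product ≈ 1 (deviation 0.001%, within rounding noise).

1.0000 (no arbitrage)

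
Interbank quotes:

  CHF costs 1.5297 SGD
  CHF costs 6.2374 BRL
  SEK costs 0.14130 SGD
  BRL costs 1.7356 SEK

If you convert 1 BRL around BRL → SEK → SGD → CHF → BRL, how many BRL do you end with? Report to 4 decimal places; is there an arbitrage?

Around BRL → SEK → SGD → CHF → BRL: 1 × 1.7356 × 0.14130 ÷ 1.5297 × 6.2374 = 0.999975
Product ≈ 1 (deviation 0.003%, within rounding noise).

1.0000 (no arbitrage)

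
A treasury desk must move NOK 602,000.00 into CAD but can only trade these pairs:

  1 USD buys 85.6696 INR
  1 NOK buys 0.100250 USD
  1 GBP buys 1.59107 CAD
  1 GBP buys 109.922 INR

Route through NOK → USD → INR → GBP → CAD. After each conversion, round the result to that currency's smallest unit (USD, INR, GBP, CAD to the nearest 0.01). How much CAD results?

NOK 602,000.00 × 0.100250 = USD 60,350.50
USD 60,350.50 × 85.6696 = INR 5,170,203.19
INR 5,170,203.19 ÷ 109.922 = GBP 47,035.20
GBP 47,035.20 × 1.59107 = CAD 74,836.30

CAD 74,836.30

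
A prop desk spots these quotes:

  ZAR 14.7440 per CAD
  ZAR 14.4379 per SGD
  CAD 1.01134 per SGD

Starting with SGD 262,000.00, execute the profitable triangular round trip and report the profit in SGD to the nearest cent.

Profit: SGD 8,588.77

Profitable loop is SGD → CAD → ZAR → SGD:
SGD 262,000.00 × 1.01134 = CAD 264,971.08
CAD 264,971.08 × 14.7440 = ZAR 3,906,733.60
ZAR 3,906,733.60 ÷ 14.4379 = SGD 270,588.77
Profit = SGD 270,588.77 − SGD 262,000.00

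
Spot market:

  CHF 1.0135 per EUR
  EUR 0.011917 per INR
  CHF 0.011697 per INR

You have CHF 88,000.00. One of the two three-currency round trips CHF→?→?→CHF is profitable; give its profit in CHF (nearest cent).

Profit: CHF 2,865.47

Profitable loop is CHF → INR → EUR → CHF:
CHF 88,000.00 ÷ 0.011697 = INR 7,523,296.57
INR 7,523,296.57 × 0.011917 = EUR 89,655.13
EUR 89,655.13 × 1.0135 = CHF 90,865.47
Profit = CHF 90,865.47 − CHF 88,000.00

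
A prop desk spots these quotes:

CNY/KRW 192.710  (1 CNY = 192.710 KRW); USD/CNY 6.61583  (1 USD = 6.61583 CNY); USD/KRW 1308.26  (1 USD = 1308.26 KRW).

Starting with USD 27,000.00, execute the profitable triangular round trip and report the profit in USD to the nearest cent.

Profitable loop is USD → KRW → CNY → USD:
USD 27,000.00 × 1308.26 = KRW 35,323,020
KRW 35,323,020 ÷ 192.710 = CNY 183,296.25
CNY 183,296.25 ÷ 6.61583 = USD 27,705.71
Profit = USD 27,705.71 − USD 27,000.00

Profit: USD 705.71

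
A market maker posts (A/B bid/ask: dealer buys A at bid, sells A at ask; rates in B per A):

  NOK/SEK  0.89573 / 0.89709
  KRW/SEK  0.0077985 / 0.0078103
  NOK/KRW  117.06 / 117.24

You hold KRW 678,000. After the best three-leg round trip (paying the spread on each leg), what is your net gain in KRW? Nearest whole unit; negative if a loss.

Best loop KRW → SEK → NOK → KRW:
KRW 678,000 × 0.0077985 (sell KRW at bid) = SEK 5,287.38
SEK 5,287.38 ÷ 0.89709 (buy NOK at ask) = NOK 5,893.93
NOK 5,893.93 × 117.06 (sell NOK at bid) = KRW 689,943

Net profit: KRW 11,943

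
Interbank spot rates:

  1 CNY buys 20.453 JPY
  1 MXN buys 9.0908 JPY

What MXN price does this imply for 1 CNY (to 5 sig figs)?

CNY/MXN = 2.2499

1 CNY × 20.453 = 20.453 JPY
20.453 JPY ÷ 9.0908 = 2.24986 MXN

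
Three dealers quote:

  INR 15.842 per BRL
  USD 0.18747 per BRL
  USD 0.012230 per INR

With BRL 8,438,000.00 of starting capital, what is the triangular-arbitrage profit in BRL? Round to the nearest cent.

Profitable loop is BRL → INR → USD → BRL:
BRL 8,438,000.00 × 15.842 = INR 133,674,796.00
INR 133,674,796.00 × 0.012230 = USD 1,634,842.76
USD 1,634,842.76 ÷ 0.18747 = BRL 8,720,556.65
Profit = BRL 8,720,556.65 − BRL 8,438,000.00

Profit: BRL 282,556.65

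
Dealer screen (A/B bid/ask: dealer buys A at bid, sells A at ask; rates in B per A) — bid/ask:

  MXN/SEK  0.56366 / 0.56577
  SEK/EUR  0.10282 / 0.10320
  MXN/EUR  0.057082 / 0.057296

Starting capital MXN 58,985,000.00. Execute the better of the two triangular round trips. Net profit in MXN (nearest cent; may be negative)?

Net profit: MXN 678,962.89

Best loop MXN → SEK → EUR → MXN:
MXN 58,985,000.00 × 0.56366 (sell MXN at bid) = SEK 33,247,485.10
SEK 33,247,485.10 × 0.10282 (sell SEK at bid) = EUR 3,418,506.42
EUR 3,418,506.42 ÷ 0.057296 (buy MXN at ask) = MXN 59,663,962.89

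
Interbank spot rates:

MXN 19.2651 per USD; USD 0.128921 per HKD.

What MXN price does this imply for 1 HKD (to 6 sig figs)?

1 HKD × 0.128921 = 0.128921 USD
0.128921 USD × 19.2651 = 2.48368 MXN

HKD/MXN = 2.48368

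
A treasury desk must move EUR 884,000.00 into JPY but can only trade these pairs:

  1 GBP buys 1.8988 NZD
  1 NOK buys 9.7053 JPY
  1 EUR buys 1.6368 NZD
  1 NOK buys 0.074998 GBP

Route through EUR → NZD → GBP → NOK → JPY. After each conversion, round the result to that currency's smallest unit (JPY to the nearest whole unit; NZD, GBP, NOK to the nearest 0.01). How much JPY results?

JPY 98,611,586

EUR 884,000.00 × 1.6368 = NZD 1,446,931.20
NZD 1,446,931.20 ÷ 1.8988 = GBP 762,024.02
GBP 762,024.02 ÷ 0.074998 = NOK 10,160,591.22
NOK 10,160,591.22 × 9.7053 = JPY 98,611,586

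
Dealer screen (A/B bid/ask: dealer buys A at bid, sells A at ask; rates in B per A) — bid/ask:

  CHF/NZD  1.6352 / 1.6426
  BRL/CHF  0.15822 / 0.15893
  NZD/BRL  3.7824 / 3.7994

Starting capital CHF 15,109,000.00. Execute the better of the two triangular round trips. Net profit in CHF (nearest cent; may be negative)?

Net profit: CHF 123,914.38

Best loop CHF → BRL → NZD → CHF:
CHF 15,109,000.00 ÷ 0.15893 (buy BRL at ask) = BRL 95,067,010.63
BRL 95,067,010.63 ÷ 3.7994 (buy NZD at ask) = NZD 25,021,585.15
NZD 25,021,585.15 ÷ 1.6426 (buy CHF at ask) = CHF 15,232,914.38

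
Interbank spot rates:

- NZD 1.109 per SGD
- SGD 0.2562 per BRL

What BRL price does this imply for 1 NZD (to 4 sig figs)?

NZD/BRL = 3.520

1 NZD ÷ 1.109 = 0.901713 SGD
0.901713 SGD ÷ 0.2562 = 3.51957 BRL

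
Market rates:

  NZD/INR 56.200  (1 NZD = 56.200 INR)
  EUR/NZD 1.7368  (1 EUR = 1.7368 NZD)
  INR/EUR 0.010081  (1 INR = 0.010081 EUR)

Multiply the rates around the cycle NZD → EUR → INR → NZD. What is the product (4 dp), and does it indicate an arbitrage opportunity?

1.0163 (arbitrage exists)

Around NZD → EUR → INR → NZD: 1 ÷ 1.7368 ÷ 0.010081 ÷ 56.200 = 1.016273
Product > 1; profitable direction is NZD → EUR → INR → NZD.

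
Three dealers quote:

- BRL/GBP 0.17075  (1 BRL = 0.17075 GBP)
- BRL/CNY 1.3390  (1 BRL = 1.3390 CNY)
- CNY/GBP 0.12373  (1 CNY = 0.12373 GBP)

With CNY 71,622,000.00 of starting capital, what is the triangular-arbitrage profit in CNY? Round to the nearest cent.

Profitable loop is CNY → BRL → GBP → CNY:
CNY 71,622,000.00 ÷ 1.3390 = BRL 53,489,171.02
BRL 53,489,171.02 × 0.17075 = GBP 9,133,275.95
GBP 9,133,275.95 ÷ 0.12373 = CNY 73,816,180.01
Profit = CNY 73,816,180.01 − CNY 71,622,000.00

Profit: CNY 2,194,180.01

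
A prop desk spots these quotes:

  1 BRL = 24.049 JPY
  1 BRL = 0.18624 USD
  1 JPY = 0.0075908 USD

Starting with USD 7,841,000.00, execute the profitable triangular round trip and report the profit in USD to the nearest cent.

Profitable loop is USD → JPY → BRL → USD:
USD 7,841,000.00 ÷ 0.0075908 = JPY 1,032,960,953
JPY 1,032,960,953 ÷ 24.049 = BRL 42,952,345.33
BRL 42,952,345.33 × 0.18624 = USD 7,999,444.79
Profit = USD 7,999,444.79 − USD 7,841,000.00

Profit: USD 158,444.79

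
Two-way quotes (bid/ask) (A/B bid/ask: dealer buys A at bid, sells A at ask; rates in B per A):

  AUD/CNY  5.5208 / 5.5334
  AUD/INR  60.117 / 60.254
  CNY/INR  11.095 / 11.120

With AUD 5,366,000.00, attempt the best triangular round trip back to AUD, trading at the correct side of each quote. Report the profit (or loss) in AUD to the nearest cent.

Best loop AUD → CNY → INR → AUD:
AUD 5,366,000.00 × 5.5208 (sell AUD at bid) = CNY 29,624,612.80
CNY 29,624,612.80 × 11.095 (sell CNY at bid) = INR 328,685,079.02
INR 328,685,079.02 ÷ 60.254 (buy AUD at ask) = AUD 5,454,991.85

Net profit: AUD 88,991.85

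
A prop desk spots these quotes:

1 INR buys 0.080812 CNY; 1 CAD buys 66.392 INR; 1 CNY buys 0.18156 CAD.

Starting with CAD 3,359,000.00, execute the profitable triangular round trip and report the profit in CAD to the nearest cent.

Profitable loop is CAD → CNY → INR → CAD:
CAD 3,359,000.00 ÷ 0.18156 = CNY 18,500,771.09
CNY 18,500,771.09 ÷ 0.080812 = INR 228,935,938.91
INR 228,935,938.91 ÷ 66.392 = CAD 3,448,245.86
Profit = CAD 3,448,245.86 − CAD 3,359,000.00

Profit: CAD 89,245.86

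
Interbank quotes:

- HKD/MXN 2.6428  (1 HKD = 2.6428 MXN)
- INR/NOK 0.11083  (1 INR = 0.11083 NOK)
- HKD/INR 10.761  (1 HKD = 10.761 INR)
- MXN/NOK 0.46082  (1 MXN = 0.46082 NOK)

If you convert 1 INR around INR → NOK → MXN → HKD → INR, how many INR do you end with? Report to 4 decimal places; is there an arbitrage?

Around INR → NOK → MXN → HKD → INR: 1 × 0.11083 ÷ 0.46082 ÷ 2.6428 × 10.761 = 0.979297
Product < 1; profitable direction is INR → HKD → MXN → NOK → INR.

0.9793 (arbitrage exists)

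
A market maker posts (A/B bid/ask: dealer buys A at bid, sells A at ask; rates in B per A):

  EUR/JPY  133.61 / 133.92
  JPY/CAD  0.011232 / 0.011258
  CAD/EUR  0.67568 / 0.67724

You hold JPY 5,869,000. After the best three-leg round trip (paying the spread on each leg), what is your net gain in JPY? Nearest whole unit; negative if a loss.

Best loop JPY → CAD → EUR → JPY:
JPY 5,869,000 × 0.011232 (sell JPY at bid) = CAD 65,920.61
CAD 65,920.61 × 0.67568 (sell CAD at bid) = EUR 44,541.24
EUR 44,541.24 × 133.61 (sell EUR at bid) = JPY 5,951,155

Net profit: JPY 82,155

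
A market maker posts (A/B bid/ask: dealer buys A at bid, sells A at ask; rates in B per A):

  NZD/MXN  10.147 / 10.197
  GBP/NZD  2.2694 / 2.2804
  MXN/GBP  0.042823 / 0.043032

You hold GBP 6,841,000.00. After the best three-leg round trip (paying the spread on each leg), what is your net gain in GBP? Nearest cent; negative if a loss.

Best loop GBP → MXN → NZD → GBP:
GBP 6,841,000.00 ÷ 0.043032 (buy MXN at ask) = MXN 158,974,716.49
MXN 158,974,716.49 ÷ 10.197 (buy NZD at ask) = NZD 15,590,341.91
NZD 15,590,341.91 ÷ 2.2804 (buy GBP at ask) = GBP 6,836,669.84

Net result: GBP -4,330.16 (no profitable arbitrage after spreads)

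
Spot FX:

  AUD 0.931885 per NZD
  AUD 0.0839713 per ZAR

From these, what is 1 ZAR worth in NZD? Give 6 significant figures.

1 ZAR × 0.0839713 = 0.0839713 AUD
0.0839713 AUD ÷ 0.931885 = 0.0901091 NZD

ZAR/NZD = 0.0901091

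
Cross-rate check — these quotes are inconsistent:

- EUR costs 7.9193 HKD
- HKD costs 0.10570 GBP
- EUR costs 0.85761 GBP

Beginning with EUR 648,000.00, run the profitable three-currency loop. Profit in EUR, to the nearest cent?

Profitable loop is EUR → GBP → HKD → EUR:
EUR 648,000.00 × 0.85761 = GBP 555,731.28
GBP 555,731.28 ÷ 0.10570 = HKD 5,257,628.00
HKD 5,257,628.00 ÷ 7.9193 = EUR 663,900.60
Profit = EUR 663,900.60 − EUR 648,000.00

Profit: EUR 15,900.60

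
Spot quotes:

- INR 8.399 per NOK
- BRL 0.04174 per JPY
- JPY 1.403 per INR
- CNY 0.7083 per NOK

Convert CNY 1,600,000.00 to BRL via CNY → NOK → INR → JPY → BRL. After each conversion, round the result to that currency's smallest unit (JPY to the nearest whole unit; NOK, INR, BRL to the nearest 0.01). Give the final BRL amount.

BRL 1,111,067.50

CNY 1,600,000.00 ÷ 0.7083 = NOK 2,258,929.83
NOK 2,258,929.83 × 8.399 = INR 18,972,751.64
INR 18,972,751.64 × 1.403 = JPY 26,618,771
JPY 26,618,771 × 0.04174 = BRL 1,111,067.50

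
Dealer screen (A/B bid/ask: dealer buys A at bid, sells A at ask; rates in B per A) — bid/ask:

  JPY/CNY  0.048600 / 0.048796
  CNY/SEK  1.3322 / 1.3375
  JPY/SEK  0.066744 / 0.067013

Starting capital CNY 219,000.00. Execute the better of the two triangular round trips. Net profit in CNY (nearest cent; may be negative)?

Best loop CNY → JPY → SEK → CNY:
CNY 219,000.00 ÷ 0.048796 (buy JPY at ask) = JPY 4,488,073
JPY 4,488,073 × 0.066744 (sell JPY at bid) = SEK 299,551.93
SEK 299,551.93 ÷ 1.3375 (buy CNY at ask) = CNY 223,964.06

Net profit: CNY 4,964.06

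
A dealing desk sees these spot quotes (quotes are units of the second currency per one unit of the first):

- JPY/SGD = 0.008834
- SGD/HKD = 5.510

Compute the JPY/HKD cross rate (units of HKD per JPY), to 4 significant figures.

1 JPY × 0.008834 = 0.008834 SGD
0.008834 SGD × 5.510 = 0.0486753 HKD

JPY/HKD = 0.04868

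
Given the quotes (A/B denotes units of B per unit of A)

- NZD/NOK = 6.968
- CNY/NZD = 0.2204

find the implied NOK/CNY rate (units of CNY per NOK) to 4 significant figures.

NOK/CNY = 0.6511

1 NOK ÷ 6.968 = 0.143513 NZD
0.143513 NZD ÷ 0.2204 = 0.651149 CNY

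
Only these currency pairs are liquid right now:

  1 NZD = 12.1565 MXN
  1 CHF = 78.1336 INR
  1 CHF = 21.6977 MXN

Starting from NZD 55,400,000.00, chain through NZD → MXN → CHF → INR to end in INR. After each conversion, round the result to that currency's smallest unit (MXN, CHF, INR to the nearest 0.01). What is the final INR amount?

INR 2,425,171,488.18

NZD 55,400,000.00 × 12.1565 = MXN 673,470,100.00
MXN 673,470,100.00 ÷ 21.6977 = CHF 31,038,778.30
CHF 31,038,778.30 × 78.1336 = INR 2,425,171,488.18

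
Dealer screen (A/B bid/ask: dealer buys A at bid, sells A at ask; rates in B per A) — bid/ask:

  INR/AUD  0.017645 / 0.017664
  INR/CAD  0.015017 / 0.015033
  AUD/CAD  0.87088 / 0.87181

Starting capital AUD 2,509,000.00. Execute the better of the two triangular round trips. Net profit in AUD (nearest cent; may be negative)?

Net profit: AUD 55,690.62

Best loop AUD → CAD → INR → AUD:
AUD 2,509,000.00 × 0.87088 (sell AUD at bid) = CAD 2,185,037.92
CAD 2,185,037.92 ÷ 0.015033 (buy INR at ask) = INR 145,349,425.93
INR 145,349,425.93 × 0.017645 (sell INR at bid) = AUD 2,564,690.62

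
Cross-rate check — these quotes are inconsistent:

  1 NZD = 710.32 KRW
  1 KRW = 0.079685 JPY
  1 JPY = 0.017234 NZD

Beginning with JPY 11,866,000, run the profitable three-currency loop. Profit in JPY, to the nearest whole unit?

Profit: JPY 298,314

Profitable loop is JPY → KRW → NZD → JPY:
JPY 11,866,000 ÷ 0.079685 = KRW 148,911,338
KRW 148,911,338 ÷ 710.32 = NZD 209,639.79
NZD 209,639.79 ÷ 0.017234 = JPY 12,164,314
Profit = JPY 12,164,314 − JPY 11,866,000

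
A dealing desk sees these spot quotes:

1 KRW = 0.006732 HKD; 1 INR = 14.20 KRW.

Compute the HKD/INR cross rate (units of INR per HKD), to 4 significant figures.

1 HKD ÷ 0.006732 = 148.544 KRW
148.544 KRW ÷ 14.20 = 10.4609 INR

HKD/INR = 10.46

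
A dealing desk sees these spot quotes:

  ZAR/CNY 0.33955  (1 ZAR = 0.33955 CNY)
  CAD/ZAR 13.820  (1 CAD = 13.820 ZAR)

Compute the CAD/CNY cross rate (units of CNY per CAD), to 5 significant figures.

CAD/CNY = 4.6926

1 CAD × 13.820 = 13.82 ZAR
13.82 ZAR × 0.33955 = 4.69258 CNY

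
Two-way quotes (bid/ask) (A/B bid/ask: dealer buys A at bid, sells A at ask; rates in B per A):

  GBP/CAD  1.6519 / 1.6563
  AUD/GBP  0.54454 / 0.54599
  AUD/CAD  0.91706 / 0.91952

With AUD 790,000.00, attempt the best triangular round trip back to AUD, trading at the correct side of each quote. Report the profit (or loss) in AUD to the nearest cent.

Net profit: AUD 11,126.60

Best loop AUD → CAD → GBP → AUD:
AUD 790,000.00 × 0.91706 (sell AUD at bid) = CAD 724,477.40
CAD 724,477.40 ÷ 1.6563 (buy GBP at ask) = GBP 437,407.11
GBP 437,407.11 ÷ 0.54599 (buy AUD at ask) = AUD 801,126.60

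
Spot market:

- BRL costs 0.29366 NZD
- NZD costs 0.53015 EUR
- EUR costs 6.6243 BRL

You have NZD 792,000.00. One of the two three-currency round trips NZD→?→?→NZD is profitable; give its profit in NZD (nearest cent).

Profitable loop is NZD → EUR → BRL → NZD:
NZD 792,000.00 × 0.53015 = EUR 419,878.80
EUR 419,878.80 × 6.6243 = BRL 2,781,403.13
BRL 2,781,403.13 × 0.29366 = NZD 816,786.84
Profit = NZD 816,786.84 − NZD 792,000.00

Profit: NZD 24,786.84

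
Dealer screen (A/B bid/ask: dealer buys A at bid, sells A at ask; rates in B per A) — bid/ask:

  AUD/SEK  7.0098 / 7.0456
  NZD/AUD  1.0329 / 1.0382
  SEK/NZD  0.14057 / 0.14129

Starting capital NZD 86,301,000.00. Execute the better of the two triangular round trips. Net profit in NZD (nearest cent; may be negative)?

Net profit: NZD 1,534,965.08

Best loop NZD → AUD → SEK → NZD:
NZD 86,301,000.00 × 1.0329 (sell NZD at bid) = AUD 89,140,302.90
AUD 89,140,302.90 × 7.0098 (sell AUD at bid) = SEK 624,855,695.27
SEK 624,855,695.27 × 0.14057 (sell SEK at bid) = NZD 87,835,965.08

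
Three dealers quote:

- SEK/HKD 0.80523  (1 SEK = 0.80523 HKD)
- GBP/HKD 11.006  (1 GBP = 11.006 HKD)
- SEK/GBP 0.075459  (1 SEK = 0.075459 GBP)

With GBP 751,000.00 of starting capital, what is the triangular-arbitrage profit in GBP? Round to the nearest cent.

Profitable loop is GBP → HKD → SEK → GBP:
GBP 751,000.00 × 11.006 = HKD 8,265,506.00
HKD 8,265,506.00 ÷ 0.80523 = SEK 10,264,776.52
SEK 10,264,776.52 × 0.075459 = GBP 774,569.77
Profit = GBP 774,569.77 − GBP 751,000.00

Profit: GBP 23,569.77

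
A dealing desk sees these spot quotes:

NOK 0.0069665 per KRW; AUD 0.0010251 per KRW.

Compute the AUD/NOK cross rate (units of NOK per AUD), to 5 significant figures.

1 AUD ÷ 0.0010251 = 975.515 KRW
975.515 KRW × 0.0069665 = 6.79592 NOK

AUD/NOK = 6.7959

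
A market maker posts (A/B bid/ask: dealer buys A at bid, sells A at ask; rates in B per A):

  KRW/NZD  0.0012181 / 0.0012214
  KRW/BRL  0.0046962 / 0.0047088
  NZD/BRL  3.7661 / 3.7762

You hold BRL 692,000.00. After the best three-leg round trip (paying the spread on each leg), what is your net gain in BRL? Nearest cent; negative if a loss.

Best loop BRL → NZD → KRW → BRL:
BRL 692,000.00 ÷ 3.7762 (buy NZD at ask) = NZD 183,253.01
NZD 183,253.01 ÷ 0.0012214 (buy KRW at ask) = KRW 150,035,210
KRW 150,035,210 × 0.0046962 (sell KRW at bid) = BRL 704,595.35

Net profit: BRL 12,595.35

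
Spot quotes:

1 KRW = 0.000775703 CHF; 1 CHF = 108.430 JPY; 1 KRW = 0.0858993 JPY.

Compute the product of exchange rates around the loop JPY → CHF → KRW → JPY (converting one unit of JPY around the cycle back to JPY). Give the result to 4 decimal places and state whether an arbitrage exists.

1.0213 (arbitrage exists)

Around JPY → CHF → KRW → JPY: 1 ÷ 108.430 ÷ 0.000775703 × 0.0858993 = 1.021280
Product > 1; profitable direction is JPY → CHF → KRW → JPY.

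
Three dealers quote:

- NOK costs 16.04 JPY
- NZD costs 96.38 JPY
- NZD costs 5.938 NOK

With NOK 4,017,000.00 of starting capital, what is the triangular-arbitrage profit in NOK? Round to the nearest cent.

Profitable loop is NOK → NZD → JPY → NOK:
NOK 4,017,000.00 ÷ 5.938 = NZD 676,490.40
NZD 676,490.40 × 96.38 = JPY 65,200,145
JPY 65,200,145 ÷ 16.04 = NOK 4,064,846.93
Profit = NOK 4,064,846.93 − NOK 4,017,000.00

Profit: NOK 47,846.93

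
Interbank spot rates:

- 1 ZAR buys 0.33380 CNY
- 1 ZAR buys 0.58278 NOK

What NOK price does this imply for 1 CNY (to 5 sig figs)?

1 CNY ÷ 0.33380 = 2.99581 ZAR
2.99581 ZAR × 0.58278 = 1.7459 NOK

CNY/NOK = 1.7459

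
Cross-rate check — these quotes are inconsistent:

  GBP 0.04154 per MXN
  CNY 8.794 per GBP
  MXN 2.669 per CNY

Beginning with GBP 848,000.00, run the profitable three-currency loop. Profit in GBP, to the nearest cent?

Profitable loop is GBP → MXN → CNY → GBP:
GBP 848,000.00 ÷ 0.04154 = MXN 20,414,058.74
MXN 20,414,058.74 ÷ 2.669 = CNY 7,648,579.52
CNY 7,648,579.52 ÷ 8.794 = GBP 869,749.77
Profit = GBP 869,749.77 − GBP 848,000.00

Profit: GBP 21,749.77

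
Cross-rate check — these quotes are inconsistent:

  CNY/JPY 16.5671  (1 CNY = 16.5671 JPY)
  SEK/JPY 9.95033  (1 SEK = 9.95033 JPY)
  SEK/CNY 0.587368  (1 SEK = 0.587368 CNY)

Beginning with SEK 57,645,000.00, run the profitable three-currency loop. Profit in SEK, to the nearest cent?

Profitable loop is SEK → JPY → CNY → SEK:
SEK 57,645,000.00 × 9.95033 = JPY 573,586,773
JPY 573,586,773 ÷ 16.5671 = CNY 34,622,038.43
CNY 34,622,038.43 ÷ 0.587368 = SEK 58,944,372.91
Profit = SEK 58,944,372.91 − SEK 57,645,000.00

Profit: SEK 1,299,372.91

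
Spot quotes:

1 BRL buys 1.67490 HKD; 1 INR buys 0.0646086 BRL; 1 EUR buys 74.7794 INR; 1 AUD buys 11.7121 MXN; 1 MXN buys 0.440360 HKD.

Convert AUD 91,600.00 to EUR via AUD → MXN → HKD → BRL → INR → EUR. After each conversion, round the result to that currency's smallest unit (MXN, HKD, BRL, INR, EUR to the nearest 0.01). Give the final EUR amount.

AUD 91,600.00 × 11.7121 = MXN 1,072,828.36
MXN 1,072,828.36 × 0.440360 = HKD 472,430.70
HKD 472,430.70 ÷ 1.67490 = BRL 282,065.02
BRL 282,065.02 ÷ 0.0646086 = INR 4,365,750.38
INR 4,365,750.38 ÷ 74.7794 = EUR 58,381.73

EUR 58,381.73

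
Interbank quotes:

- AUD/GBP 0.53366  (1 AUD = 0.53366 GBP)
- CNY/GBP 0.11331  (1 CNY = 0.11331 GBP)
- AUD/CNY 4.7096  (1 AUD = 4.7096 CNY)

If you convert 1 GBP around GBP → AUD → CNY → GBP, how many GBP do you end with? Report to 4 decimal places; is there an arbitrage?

1.0000 (no arbitrage)

Around GBP → AUD → CNY → GBP: 1 ÷ 0.53366 × 4.7096 × 0.11331 = 0.999971
Product ≈ 1 (deviation 0.003%, within rounding noise).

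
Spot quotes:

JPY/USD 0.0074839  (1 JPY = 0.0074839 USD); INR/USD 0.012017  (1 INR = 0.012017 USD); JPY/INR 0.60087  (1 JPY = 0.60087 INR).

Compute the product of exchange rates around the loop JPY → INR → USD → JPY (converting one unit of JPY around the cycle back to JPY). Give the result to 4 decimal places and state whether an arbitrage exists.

Around JPY → INR → USD → JPY: 1 × 0.60087 × 0.012017 ÷ 0.0074839 = 0.964825
Product < 1; profitable direction is JPY → USD → INR → JPY.

0.9648 (arbitrage exists)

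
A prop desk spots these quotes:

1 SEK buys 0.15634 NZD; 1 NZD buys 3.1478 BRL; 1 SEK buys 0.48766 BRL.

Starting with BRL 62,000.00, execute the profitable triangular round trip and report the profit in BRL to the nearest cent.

Profit: BRL 567.93

Profitable loop is BRL → SEK → NZD → BRL:
BRL 62,000.00 ÷ 0.48766 = SEK 127,137.76
SEK 127,137.76 × 0.15634 = NZD 19,876.72
NZD 19,876.72 × 3.1478 = BRL 62,567.93
Profit = BRL 62,567.93 − BRL 62,000.00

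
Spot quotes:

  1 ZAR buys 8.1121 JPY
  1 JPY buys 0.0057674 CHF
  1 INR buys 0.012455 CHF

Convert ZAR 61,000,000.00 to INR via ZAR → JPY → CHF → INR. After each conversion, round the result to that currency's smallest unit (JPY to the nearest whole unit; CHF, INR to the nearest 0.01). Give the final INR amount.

ZAR 61,000,000.00 × 8.1121 = JPY 494,838,100
JPY 494,838,100 × 0.0057674 = CHF 2,853,929.26
CHF 2,853,929.26 ÷ 0.012455 = INR 229,139,242.07

INR 229,139,242.07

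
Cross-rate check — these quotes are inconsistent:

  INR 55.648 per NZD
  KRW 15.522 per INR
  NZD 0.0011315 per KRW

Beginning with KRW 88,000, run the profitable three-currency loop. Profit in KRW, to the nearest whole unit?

Profit: KRW 2,039

Profitable loop is KRW → INR → NZD → KRW:
KRW 88,000 ÷ 15.522 = INR 5,669.37
INR 5,669.37 ÷ 55.648 = NZD 101.88
NZD 101.88 ÷ 0.0011315 = KRW 90,039
Profit = KRW 90,039 − KRW 88,000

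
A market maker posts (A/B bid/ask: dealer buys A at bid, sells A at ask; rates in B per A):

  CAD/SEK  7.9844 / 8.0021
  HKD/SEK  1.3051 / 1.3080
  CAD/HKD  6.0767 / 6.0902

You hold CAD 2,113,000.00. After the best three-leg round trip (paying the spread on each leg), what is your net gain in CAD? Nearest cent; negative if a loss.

Net profit: CAD 4,885.53

Best loop CAD → SEK → HKD → CAD:
CAD 2,113,000.00 × 7.9844 (sell CAD at bid) = SEK 16,871,037.20
SEK 16,871,037.20 ÷ 1.3080 (buy HKD at ask) = HKD 12,898,346.48
HKD 12,898,346.48 ÷ 6.0902 (buy CAD at ask) = CAD 2,117,885.53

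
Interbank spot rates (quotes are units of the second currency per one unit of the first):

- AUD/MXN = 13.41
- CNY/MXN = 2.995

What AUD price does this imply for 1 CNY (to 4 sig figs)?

1 CNY × 2.995 = 2.995 MXN
2.995 MXN ÷ 13.41 = 0.223341 AUD

CNY/AUD = 0.2233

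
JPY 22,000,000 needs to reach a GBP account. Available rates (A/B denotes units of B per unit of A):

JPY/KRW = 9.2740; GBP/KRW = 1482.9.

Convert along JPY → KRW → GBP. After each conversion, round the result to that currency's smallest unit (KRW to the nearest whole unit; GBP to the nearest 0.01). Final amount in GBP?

GBP 137,587.16

JPY 22,000,000 × 9.2740 = KRW 204,028,000
KRW 204,028,000 ÷ 1482.9 = GBP 137,587.16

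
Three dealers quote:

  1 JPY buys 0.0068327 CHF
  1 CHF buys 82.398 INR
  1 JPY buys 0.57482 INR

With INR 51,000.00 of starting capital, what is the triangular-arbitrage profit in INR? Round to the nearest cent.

Profitable loop is INR → CHF → JPY → INR:
INR 51,000.00 ÷ 82.398 = CHF 618.95
CHF 618.95 ÷ 0.0068327 = JPY 90,586
JPY 90,586 × 0.57482 = INR 52,070.65
Profit = INR 52,070.65 − INR 51,000.00

Profit: INR 1,070.65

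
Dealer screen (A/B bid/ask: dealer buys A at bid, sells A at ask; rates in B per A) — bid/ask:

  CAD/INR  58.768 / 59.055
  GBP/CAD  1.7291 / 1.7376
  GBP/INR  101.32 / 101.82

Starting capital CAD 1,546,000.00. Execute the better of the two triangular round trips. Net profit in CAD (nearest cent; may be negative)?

Net result: CAD -3,101.28 (no profitable arbitrage after spreads)

Best loop CAD → INR → GBP → CAD:
CAD 1,546,000.00 × 58.768 (sell CAD at bid) = INR 90,855,328.00
INR 90,855,328.00 ÷ 101.82 (buy GBP at ask) = GBP 892,313.18
GBP 892,313.18 × 1.7291 (sell GBP at bid) = CAD 1,542,898.72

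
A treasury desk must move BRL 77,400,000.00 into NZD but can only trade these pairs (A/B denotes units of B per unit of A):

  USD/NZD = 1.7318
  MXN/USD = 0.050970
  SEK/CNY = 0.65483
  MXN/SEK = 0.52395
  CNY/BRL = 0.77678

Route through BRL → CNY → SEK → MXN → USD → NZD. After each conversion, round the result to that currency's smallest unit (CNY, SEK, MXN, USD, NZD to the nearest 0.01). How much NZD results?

BRL 77,400,000.00 ÷ 0.77678 = CNY 99,642,112.31
CNY 99,642,112.31 ÷ 0.65483 = SEK 152,164,855.47
SEK 152,164,855.47 ÷ 0.52395 = MXN 290,418,657.26
MXN 290,418,657.26 × 0.050970 = USD 14,802,638.96
USD 14,802,638.96 × 1.7318 = NZD 25,635,210.15

NZD 25,635,210.15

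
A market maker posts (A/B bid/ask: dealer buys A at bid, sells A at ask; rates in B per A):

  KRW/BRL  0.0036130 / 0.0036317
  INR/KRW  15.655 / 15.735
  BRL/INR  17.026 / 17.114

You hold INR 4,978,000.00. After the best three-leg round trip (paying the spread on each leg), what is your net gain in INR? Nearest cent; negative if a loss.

Best loop INR → BRL → KRW → INR:
INR 4,978,000.00 ÷ 17.114 (buy BRL at ask) = BRL 290,872.97
BRL 290,872.97 ÷ 0.0036317 (buy KRW at ask) = KRW 80,092,786
KRW 80,092,786 ÷ 15.735 (buy INR at ask) = INR 5,090,103.95

Net profit: INR 112,103.95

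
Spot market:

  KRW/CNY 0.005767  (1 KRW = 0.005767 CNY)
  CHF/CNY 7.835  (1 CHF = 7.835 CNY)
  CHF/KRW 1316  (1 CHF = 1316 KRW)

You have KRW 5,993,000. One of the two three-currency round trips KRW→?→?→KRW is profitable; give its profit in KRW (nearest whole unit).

Profit: KRW 193,962

Profitable loop is KRW → CHF → CNY → KRW:
KRW 5,993,000 ÷ 1316 = CHF 4,553.95
CHF 4,553.95 × 7.835 = CNY 35,680.21
CNY 35,680.21 ÷ 0.005767 = KRW 6,186,962
Profit = KRW 6,186,962 − KRW 5,993,000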